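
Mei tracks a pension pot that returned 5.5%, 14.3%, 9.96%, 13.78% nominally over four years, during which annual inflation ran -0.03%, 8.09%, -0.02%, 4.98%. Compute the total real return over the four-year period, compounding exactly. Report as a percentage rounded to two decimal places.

Compound the nominal returns: 1.0550 × 1.1430 × 1.0996 × 1.1378 = 1.508688.
Compound inflation: 0.9997 × 1.0809 × 0.9998 × 1.0498 = 1.134162.
Deflate: 1.508688 / 1.134162 = 1.330223.
Total real return = 1.330223 − 1 → 33.02%.

33.02%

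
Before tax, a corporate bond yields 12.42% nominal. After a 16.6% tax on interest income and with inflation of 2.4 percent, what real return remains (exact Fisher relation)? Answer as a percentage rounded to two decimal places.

7.77%

After-tax nominal return = 12.42% × (1 − 0.166) = 10.35828%.
1 + r = 1.1035828 / 1.02400 = 1.077718
After-tax real rate = 1.077718 − 1 → 7.77%.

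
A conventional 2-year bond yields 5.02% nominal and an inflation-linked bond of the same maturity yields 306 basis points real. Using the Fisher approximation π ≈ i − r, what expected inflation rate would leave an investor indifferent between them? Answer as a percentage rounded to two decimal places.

1.96%

π ≈ i − r = 5.02% − 3.06% → 1.96%.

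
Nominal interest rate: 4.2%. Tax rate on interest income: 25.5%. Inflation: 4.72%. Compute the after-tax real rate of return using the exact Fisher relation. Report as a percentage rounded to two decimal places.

-1.52%

After-tax nominal return = 4.2% × (1 − 0.255) = 3.1290%.
1 + r = 1.03129 / 1.04720 = 0.984807
After-tax real rate = 0.984807 − 1 → -1.52%.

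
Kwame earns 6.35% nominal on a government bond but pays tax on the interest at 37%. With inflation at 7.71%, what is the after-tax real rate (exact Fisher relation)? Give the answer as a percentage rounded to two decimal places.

After-tax nominal return = 6.35% × (1 − 0.37) = 4.0005%.
1 + r = 1.040005 / 1.07710 = 0.965560
After-tax real rate = 0.965560 − 1 → -3.44%.

-3.44%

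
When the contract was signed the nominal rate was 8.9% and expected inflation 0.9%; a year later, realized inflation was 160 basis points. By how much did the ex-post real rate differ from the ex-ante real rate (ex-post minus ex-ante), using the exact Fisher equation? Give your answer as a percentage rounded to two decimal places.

Ex-ante: (1 + 0.0890)/(1 + 0.0090) − 1 = 7.9286%
Ex-post: (1 + 0.0890)/(1 + 0.0160) − 1 = 7.1850%
Difference (ex-post − ex-ante) = -0.7436% → -0.74%.

-0.74%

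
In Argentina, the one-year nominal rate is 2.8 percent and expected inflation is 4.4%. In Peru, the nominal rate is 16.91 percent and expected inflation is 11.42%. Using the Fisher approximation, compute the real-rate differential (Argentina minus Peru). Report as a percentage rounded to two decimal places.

-7.09%

Argentina: 2.8% − 4.4% = -1.600%
Peru: 16.91% − 11.42% = 5.490%
Differential = -7.090% → -7.09%.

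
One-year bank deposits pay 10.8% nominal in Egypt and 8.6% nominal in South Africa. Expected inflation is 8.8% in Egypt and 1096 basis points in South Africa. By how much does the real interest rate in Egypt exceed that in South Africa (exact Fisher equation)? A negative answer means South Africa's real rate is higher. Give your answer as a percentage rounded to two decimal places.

Egypt: (1 + 0.1080)/(1 + 0.0880) − 1 = 1.8382%
South Africa: (1 + 0.0860)/(1 + 0.1096) − 1 = -2.1269%
Differential = 1.8382% − (-2.1269%) = 3.9651% → 3.97%.

3.97%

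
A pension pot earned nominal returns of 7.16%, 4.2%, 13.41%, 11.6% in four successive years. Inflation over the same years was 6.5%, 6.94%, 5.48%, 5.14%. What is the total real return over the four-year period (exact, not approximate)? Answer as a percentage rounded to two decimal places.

Nominal growth factor = 1.0716 × 1.0420 × 1.1341 × 1.1160 = 1.413240
Price-level growth factor = 1.0650 × 1.0694 × 1.0548 × 1.0514 = 1.263071
Real growth factor = 1.413240 / 1.263071 = 1.118892
Total real return = 1.118892 − 1 → 11.89%.

11.89%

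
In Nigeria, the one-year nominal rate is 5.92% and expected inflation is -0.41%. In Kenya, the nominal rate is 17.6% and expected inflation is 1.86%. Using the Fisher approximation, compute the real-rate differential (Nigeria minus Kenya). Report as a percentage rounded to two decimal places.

Nigeria: 5.92% − (-0.41%) = 6.330%
Kenya: 17.6% − 1.86% = 15.740%
Differential = -9.410% → -9.41%.

-9.41%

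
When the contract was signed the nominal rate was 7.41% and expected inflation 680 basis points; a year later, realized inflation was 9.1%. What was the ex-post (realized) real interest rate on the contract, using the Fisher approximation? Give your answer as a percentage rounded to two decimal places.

Ex-post: 7.41% − 9.1% = -1.690%
So the realized real rate is -1.69%.

-1.69%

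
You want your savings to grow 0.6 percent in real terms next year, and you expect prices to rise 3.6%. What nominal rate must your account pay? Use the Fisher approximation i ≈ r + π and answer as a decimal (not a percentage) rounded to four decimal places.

i ≈ r + π = 0.6% + 3.6% = 0.0420.

0.0420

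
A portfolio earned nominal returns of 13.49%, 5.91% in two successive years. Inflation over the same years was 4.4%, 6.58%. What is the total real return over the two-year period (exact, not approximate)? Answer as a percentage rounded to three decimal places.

Nominal growth factor = 1.1349 × 1.0591 = 1.2019726
Price-level growth factor = 1.0440 × 1.0658 = 1.1126952
Real growth factor = 1.2019726 / 1.1126952 = 1.0802353
Total real return = 1.0802353 − 1 → 8.024%.

8.024%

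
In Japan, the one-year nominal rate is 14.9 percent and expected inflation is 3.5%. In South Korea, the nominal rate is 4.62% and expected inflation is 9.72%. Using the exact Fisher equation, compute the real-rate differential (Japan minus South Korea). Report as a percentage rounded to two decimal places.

15.66%

Japan: (1 + 0.1490)/(1 + 0.0350) − 1 = 11.0145%
South Korea: (1 + 0.0462)/(1 + 0.0972) − 1 = -4.6482%
Differential = 11.0145% − (-4.6482%) = 15.6627% → 15.66%.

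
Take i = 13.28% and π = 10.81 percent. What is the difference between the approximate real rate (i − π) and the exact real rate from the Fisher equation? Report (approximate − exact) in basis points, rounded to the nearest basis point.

24 basis points

Approximate: r ≈ 13.280% − 10.810% = 2.4700%
Exact: (1 + 0.1328)/(1 + 0.1081) − 1 = 2.2290%
Error = 2.4700% − 2.2290% = 0.2410% → 24 basis points.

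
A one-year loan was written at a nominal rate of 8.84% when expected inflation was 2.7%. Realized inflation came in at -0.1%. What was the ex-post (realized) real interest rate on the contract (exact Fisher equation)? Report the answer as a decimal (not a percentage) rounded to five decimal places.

0.08949

Ex-post: (1 + 0.0884)/(1 − 0.0010) − 1 = 8.9489%
So the realized real rate is 0.08949.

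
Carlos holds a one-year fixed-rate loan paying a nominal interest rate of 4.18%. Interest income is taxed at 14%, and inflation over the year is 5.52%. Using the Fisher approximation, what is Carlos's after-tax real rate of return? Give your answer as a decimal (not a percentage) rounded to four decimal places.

After-tax nominal return = 4.18% × (1 − 0.14) = 3.5948%.
r ≈ 3.5948% − 5.52% → -0.0193.

-0.0193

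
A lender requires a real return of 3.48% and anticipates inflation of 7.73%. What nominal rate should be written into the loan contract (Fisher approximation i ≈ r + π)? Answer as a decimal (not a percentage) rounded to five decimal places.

0.11210

i ≈ r + π = 3.48% + 7.73% = 0.11210.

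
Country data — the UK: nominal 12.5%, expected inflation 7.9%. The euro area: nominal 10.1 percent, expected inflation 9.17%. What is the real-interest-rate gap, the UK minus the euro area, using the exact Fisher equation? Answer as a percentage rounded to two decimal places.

The UK: (1 + 0.1250)/(1 + 0.0790) − 1 = 4.2632%
The euro area: (1 + 0.1010)/(1 + 0.0917) − 1 = 0.8519%
Differential = 4.2632% − 0.8519% = 3.4113% → 3.41%.

3.41%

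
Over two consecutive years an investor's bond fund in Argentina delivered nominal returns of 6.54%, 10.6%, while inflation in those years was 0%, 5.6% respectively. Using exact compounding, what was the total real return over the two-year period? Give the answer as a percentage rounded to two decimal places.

11.58%

Compound the nominal returns: 1.0654 × 1.1060 = 1.178332.
Compound inflation: 1.0000 × 1.0560 = 1.056000.
Deflate: 1.178332 / 1.056000 = 1.115845.
Total real return = 1.115845 − 1 → 11.58%.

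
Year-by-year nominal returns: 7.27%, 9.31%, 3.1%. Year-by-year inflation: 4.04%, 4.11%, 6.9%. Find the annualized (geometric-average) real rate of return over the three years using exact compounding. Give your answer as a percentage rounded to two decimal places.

Nominal growth factor = 1.0727 × 1.0931 × 1.0310 = 1.20891799
Price-level growth factor = 1.0404 × 1.0411 × 1.0690 = 1.15789851
Real growth factor = 1.20891799 / 1.15789851 = 1.04406213
Annualized real rate = 1.04406213^(1/3) − 1 = 1.4477% → 1.45%.

1.45%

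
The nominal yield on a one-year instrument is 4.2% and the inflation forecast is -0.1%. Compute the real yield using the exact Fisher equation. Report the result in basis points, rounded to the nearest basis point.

430 basis points

1 + r = 1.04200 / 0.99900 = 1.043043
r = 1.043043 − 1 = 4.3043%, i.e. 430 basis points.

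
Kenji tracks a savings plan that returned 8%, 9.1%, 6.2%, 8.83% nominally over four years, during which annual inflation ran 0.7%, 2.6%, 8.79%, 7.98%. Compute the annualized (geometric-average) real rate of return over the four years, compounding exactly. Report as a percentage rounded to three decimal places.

Nominal growth factor = 1.0800 × 1.0910 × 1.0620 × 1.0883 = 1.36182610
Price-level growth factor = 1.0070 × 1.0260 × 1.0879 × 1.0798 = 1.21369379
Real growth factor = 1.36182610 / 1.21369379 = 1.12205080
Annualized real rate = 1.12205080^(1/4) − 1 = 2.9208% → 2.921%.

2.921%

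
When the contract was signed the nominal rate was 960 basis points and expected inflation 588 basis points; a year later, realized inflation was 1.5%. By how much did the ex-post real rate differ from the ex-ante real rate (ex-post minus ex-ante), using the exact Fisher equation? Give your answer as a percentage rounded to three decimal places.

4.467%

Ex-ante: (1 + 0.0960)/(1 + 0.0588) − 1 = 3.5134%
Ex-post: (1 + 0.0960)/(1 + 0.0150) − 1 = 7.9803%
Difference (ex-post − ex-ante) = 4.4669% → 4.467%.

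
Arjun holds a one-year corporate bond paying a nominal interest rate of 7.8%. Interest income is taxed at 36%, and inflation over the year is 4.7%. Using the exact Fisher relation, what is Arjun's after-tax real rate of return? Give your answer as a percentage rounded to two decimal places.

0.28%

After-tax nominal return = 7.8% × (1 − 0.36) = 4.9920%.
1 + r = 1.04992 / 1.04700 = 1.002789
After-tax real rate = 1.002789 − 1 → 0.28%.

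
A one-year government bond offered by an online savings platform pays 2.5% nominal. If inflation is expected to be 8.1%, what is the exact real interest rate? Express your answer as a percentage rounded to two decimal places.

1 + r = 1.02500 / 1.08100 = 0.948196
r = 0.948196 − 1 = -5.1804%, i.e. -5.18%.

-5.18%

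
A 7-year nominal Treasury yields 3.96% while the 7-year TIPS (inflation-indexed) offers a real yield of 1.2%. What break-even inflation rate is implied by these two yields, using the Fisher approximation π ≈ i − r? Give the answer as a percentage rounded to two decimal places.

π ≈ i − r = 3.96% − 1.2% → 2.76%.

2.76%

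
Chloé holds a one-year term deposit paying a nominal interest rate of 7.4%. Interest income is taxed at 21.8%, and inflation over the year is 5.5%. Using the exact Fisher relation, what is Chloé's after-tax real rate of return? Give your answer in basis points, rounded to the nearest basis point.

After-tax nominal return = 7.4% × (1 − 0.218) = 5.7868%.
1 + r = 1.057868 / 1.05500 = 1.002718
After-tax real rate = 1.002718 − 1 → 27 basis points.

27 basis points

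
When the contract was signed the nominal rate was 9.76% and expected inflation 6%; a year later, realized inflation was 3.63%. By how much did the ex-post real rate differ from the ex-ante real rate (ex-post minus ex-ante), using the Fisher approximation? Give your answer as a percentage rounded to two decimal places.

Ex-ante: 9.76% − 6% = 3.760%
Ex-post: 9.76% − 3.63% = 6.130%
Difference (ex-post − ex-ante) = 2.3700% → 2.37%.

2.37%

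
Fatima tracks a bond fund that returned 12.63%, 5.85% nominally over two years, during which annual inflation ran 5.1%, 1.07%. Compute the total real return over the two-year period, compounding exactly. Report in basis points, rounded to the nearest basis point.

1223 basis points

Nominal growth factor = 1.1263 × 1.0585 = 1.192189
Price-level growth factor = 1.0510 × 1.0107 = 1.062246
Real growth factor = 1.192189 / 1.062246 = 1.122328
Total real return = 1.122328 − 1 → 1223 basis points.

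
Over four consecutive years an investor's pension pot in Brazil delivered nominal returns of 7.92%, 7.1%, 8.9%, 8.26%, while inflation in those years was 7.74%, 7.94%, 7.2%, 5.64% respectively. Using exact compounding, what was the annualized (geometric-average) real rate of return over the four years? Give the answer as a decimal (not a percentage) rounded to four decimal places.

Nominal growth factor = 1.0792 × 1.0710 × 1.0890 × 1.0826 = 1.36265938
Price-level growth factor = 1.0774 × 1.0794 × 1.0720 × 1.0564 = 1.31699026
Real growth factor = 1.36265938 / 1.31699026 = 1.03467689
Annualized real rate = 1.03467689^(1/4) − 1 = 0.8559% → 0.0086.

0.0086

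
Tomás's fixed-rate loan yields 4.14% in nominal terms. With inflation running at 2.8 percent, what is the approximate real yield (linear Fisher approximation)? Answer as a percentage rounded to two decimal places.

r ≈ i − π = 4.14% − 2.8% = 1.34%.

1.34%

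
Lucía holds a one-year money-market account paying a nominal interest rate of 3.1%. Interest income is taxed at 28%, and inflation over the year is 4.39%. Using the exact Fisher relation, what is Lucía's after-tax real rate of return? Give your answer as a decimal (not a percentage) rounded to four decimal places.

After-tax nominal return = 3.1% × (1 − 0.28) = 2.2320%.
1 + r = 1.02232 / 1.04390 = 0.979328
After-tax real rate = 0.979328 − 1 → -0.0207.

-0.0207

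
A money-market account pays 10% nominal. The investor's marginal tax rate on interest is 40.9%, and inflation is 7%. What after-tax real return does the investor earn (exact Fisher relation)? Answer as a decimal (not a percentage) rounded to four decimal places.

-0.0102

After-tax nominal return = 10% × (1 − 0.409) = 5.9100%.
1 + r = 1.05910 / 1.07000 = 0.989813
After-tax real rate = 0.989813 − 1 → -0.0102.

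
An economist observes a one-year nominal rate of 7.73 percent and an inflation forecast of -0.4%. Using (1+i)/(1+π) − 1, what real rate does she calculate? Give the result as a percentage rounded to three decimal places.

By the Fisher equation, 1 + r = (1 + i)/(1 + π).
1 + r = 1.07730 / 0.99600 = 1.081627
r = 1.081627 − 1 = 8.1627%, i.e. 8.163%.

8.163%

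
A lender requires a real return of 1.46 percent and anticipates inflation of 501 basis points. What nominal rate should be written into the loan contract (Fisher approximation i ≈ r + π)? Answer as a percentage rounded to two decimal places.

6.47%

i ≈ r + π = 1.46% + 5.01% = 6.47%.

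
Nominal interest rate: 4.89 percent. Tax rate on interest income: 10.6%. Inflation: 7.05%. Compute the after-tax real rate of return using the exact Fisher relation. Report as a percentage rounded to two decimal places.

-2.50%

After-tax nominal return = 4.89% × (1 − 0.106) = 4.37166%.
1 + r = 1.0437166 / 1.07050 = 0.974980
After-tax real rate = 0.974980 − 1 → -2.50%.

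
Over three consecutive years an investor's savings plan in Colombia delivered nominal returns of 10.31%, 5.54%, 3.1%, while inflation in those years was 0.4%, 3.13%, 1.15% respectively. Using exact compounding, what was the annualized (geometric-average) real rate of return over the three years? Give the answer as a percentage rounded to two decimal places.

Nominal growth factor = 1.1031 × 1.0554 × 1.0310 = 1.20030230
Price-level growth factor = 1.0040 × 1.0313 × 1.0115 = 1.04733259
Real growth factor = 1.20030230 / 1.04733259 = 1.14605648
Annualized real rate = 1.14605648^(1/3) − 1 = 4.6491% → 4.65%.

4.65%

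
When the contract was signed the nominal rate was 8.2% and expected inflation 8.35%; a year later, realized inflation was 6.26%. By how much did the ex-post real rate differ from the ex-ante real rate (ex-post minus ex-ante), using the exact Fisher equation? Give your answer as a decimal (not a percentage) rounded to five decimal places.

Ex-ante: (1 + 0.0820)/(1 + 0.0835) − 1 = -0.1384%
Ex-post: (1 + 0.0820)/(1 + 0.0626) − 1 = 1.8257%
Difference (ex-post − ex-ante) = 1.9642% → 0.01964.

0.01964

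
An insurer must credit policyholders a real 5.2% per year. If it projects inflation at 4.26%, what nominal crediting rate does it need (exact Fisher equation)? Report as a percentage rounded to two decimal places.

(1 + i) = (1 + r)(1 + π) = 1.05200 × 1.04260 = 1.0968152
i = 1.0968152 − 1, so the required nominal rate is 9.68%.

9.68%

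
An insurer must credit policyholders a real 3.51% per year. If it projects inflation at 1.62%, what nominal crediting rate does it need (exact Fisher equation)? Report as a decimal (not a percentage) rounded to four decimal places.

0.0519

(1 + i) = (1 + r)(1 + π) = 1.03510 × 1.01620 = 1.05186862
i = 1.05186862 − 1, so the required nominal rate is 0.0519.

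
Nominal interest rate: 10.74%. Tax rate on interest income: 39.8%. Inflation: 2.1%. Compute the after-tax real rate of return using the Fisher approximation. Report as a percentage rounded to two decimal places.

4.37%

After-tax nominal return = 10.74% × (1 − 0.398) = 6.46548%.
r ≈ 6.46548% − 2.1% → 4.37%.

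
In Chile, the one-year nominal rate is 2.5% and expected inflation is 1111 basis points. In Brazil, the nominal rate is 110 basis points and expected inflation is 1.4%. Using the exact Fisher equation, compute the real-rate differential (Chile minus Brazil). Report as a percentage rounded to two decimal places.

Chile: (1 + 0.0250)/(1 + 0.1111) − 1 = -7.7491%
Brazil: (1 + 0.0110)/(1 + 0.0140) − 1 = -0.2959%
Differential = -7.7491% − (-0.2959%) = -7.4532% → -7.45%.

-7.45%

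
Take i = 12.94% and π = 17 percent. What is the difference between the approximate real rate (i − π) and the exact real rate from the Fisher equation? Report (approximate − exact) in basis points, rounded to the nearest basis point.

Approximate: r ≈ 12.940% − 17.000% = -4.0600%
Exact: (1 + 0.1294)/(1 + 0.1700) − 1 = -3.4701%
Error = -4.0600% − (-3.4701%) = -0.5899% → -59 basis points.

-59 basis points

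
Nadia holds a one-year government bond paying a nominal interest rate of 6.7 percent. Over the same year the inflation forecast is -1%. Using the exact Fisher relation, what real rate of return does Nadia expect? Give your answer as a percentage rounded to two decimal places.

By the Fisher relation, 1 + r = (1 + i)/(1 + π).
1 + r = 1.06700 / 0.99000 = 1.077778
r = 1.077778 − 1 = 7.7778%, i.e. 7.78%.

7.78%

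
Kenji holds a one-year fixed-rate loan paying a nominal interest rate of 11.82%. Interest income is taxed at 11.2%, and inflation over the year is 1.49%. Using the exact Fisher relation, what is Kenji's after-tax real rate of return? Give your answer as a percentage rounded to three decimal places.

After-tax nominal return = 11.82% × (1 − 0.112) = 10.49616%.
1 + r = 1.1049616 / 1.01490 = 1.088739
After-tax real rate = 1.088739 − 1 → 8.874%.

8.874%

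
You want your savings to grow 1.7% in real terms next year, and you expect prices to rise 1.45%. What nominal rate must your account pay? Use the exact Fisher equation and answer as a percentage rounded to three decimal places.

3.175%

(1 + i) = (1 + r)(1 + π) = 1.01700 × 1.01450 = 1.0317465
i = 1.0317465 − 1, so the required nominal rate is 3.175%.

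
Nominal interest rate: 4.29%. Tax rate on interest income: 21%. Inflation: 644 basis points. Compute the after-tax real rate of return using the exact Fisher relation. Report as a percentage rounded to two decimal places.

After-tax nominal return = 4.29% × (1 − 0.21) = 3.3891%.
1 + r = 1.033891 / 1.06440 = 0.971337
After-tax real rate = 0.971337 − 1 → -2.87%.

-2.87%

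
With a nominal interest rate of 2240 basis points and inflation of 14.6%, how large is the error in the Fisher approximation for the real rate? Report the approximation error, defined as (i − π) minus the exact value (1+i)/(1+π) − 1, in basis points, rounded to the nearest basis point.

99 basis points

Approximate: r ≈ 22.400% − 14.600% = 7.8000%
Exact: (1 + 0.2240)/(1 + 0.1460) − 1 = 6.8063%
Error = 7.8000% − 6.8063% = 0.9937% → 99 basis points.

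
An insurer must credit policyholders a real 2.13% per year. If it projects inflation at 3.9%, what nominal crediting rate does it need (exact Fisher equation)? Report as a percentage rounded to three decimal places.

(1 + i) = (1 + r)(1 + π) = 1.02130 × 1.03900 = 1.0611307
i = 1.0611307 − 1, so the required nominal rate is 6.113%.

6.113%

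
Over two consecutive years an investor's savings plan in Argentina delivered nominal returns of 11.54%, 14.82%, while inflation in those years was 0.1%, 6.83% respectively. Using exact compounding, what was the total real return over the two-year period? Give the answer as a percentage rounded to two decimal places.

Compound the nominal returns: 1.1154 × 1.1482 = 1.280702.
Compound inflation: 1.0010 × 1.0683 = 1.069368.
Deflate: 1.280702 / 1.069368 = 1.197625.
Total real return = 1.197625 − 1 → 19.76%.

19.76%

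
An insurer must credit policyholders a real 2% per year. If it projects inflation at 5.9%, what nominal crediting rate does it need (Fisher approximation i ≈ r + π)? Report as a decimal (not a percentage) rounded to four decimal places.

0.0790

i ≈ r + π = 2% + 5.9% = 0.0790.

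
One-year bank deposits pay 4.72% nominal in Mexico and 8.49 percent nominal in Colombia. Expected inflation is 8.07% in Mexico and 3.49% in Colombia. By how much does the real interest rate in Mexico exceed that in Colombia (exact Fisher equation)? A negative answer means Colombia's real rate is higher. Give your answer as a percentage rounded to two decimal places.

-7.93%

Mexico: (1 + 0.0472)/(1 + 0.0807) − 1 = -3.0998%
Colombia: (1 + 0.0849)/(1 + 0.0349) − 1 = 4.8314%
Differential = -3.0998% − 4.8314% = -7.9312% → -7.93%.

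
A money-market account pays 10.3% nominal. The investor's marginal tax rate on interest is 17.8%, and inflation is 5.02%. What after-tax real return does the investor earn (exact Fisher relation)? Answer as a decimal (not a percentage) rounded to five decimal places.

0.03282

After-tax nominal return = 10.3% × (1 − 0.178) = 8.4666%.
1 + r = 1.084666 / 1.05020 = 1.032819
After-tax real rate = 1.032819 − 1 → 0.03282.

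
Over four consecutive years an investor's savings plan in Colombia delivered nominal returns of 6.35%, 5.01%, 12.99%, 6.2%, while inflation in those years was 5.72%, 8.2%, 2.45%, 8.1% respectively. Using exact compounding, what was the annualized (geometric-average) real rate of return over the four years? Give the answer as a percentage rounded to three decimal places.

1.415%

Nominal growth factor = 1.0635 × 1.0501 × 1.1299 × 1.0620 = 1.34008602
Price-level growth factor = 1.0572 × 1.0820 × 1.0245 × 1.0810 = 1.26684089
Real growth factor = 1.34008602 / 1.26684089 = 1.05781716
Annualized real rate = 1.05781716^(1/4) − 1 = 1.4151% → 1.415%.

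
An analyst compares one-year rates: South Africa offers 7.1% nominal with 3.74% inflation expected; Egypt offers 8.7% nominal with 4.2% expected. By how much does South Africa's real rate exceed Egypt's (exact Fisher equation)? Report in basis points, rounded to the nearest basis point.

South Africa: (1 + 0.0710)/(1 + 0.0374) − 1 = 3.2389%
Egypt: (1 + 0.0870)/(1 + 0.0420) − 1 = 4.3186%
Differential = 3.2389% − 4.3186% = -1.0798% → -108 basis points.

-108 basis points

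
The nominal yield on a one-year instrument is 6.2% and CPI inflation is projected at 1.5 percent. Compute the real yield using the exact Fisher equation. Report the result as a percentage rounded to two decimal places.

4.63%

By the Fisher identity, 1 + r = (1 + i)/(1 + π).
1 + r = 1.06200 / 1.01500 = 1.046305
r = 1.046305 − 1 = 4.6305%, i.e. 4.63%.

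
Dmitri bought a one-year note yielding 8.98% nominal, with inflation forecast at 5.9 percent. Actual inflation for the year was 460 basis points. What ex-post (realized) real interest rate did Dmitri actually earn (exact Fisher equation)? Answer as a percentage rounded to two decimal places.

4.19%

Ex-post: (1 + 0.0898)/(1 + 0.0460) − 1 = 4.1874%
So the realized real rate is 4.19%.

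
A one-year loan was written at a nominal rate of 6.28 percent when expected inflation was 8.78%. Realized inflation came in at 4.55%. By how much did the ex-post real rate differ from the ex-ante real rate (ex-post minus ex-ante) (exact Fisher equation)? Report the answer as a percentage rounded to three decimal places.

Ex-ante: (1 + 0.0628)/(1 + 0.0878) − 1 = -2.2982%
Ex-post: (1 + 0.0628)/(1 + 0.0455) − 1 = 1.6547%
Difference (ex-post − ex-ante) = 3.9529% → 3.953%.

3.953%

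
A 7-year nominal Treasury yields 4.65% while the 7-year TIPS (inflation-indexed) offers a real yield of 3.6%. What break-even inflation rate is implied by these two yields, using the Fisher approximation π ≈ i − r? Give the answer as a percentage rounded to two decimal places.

1.05%

π ≈ i − r = 4.65% − 3.6% → 1.05%.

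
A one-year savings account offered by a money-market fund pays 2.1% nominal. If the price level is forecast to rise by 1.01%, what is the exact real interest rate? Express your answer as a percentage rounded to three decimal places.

1.079%

By the Fisher identity, 1 + r = (1 + i)/(1 + π).
1 + r = 1.02100 / 1.01010 = 1.010791
r = 1.010791 − 1 = 1.0791%, i.e. 1.079%.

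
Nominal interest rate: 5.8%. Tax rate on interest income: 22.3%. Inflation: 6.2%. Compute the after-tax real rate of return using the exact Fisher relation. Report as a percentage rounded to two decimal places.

After-tax nominal return = 5.8% × (1 − 0.223) = 4.5066%.
1 + r = 1.045066 / 1.06200 = 0.984055
After-tax real rate = 0.984055 − 1 → -1.59%.

-1.59%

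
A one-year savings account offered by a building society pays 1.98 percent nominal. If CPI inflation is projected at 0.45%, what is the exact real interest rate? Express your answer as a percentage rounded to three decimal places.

1.523%

1 + r = 1.01980 / 1.00450 = 1.015231
r = 1.015231 − 1 = 1.5231%, i.e. 1.523%.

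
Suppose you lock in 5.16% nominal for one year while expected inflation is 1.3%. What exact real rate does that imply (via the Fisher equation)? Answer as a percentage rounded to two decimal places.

3.81%

1 + r = 1.05160 / 1.01300 = 1.038105
r = 1.038105 − 1 = 3.8105%, i.e. 3.81%.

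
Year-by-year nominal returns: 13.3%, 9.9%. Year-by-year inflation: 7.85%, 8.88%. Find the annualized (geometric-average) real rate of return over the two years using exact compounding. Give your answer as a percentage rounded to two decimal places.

2.97%

Compound the nominal returns: 1.1330 × 1.0990 = 1.24516700.
Compound inflation: 1.0785 × 1.0888 = 1.17427080.
Deflate: 1.24516700 / 1.17427080 = 1.06037466.
Annualized real rate = 1.06037466^(1/2) − 1 = 2.9745% → 2.97%.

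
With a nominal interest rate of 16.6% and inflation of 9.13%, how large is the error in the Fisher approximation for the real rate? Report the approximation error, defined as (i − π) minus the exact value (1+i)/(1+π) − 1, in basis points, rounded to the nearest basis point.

62 basis points

Approximate: r ≈ 16.600% − 9.130% = 7.4700%
Exact: (1 + 0.1660)/(1 + 0.0913) − 1 = 6.84505%
Error = 7.4700% − 6.84505% = 0.62495% → 62 basis points.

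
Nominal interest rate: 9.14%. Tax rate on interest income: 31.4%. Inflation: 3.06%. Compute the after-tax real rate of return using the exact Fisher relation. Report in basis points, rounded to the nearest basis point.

311 basis points

After-tax nominal return = 9.14% × (1 − 0.314) = 6.27004%.
1 + r = 1.0627004 / 1.03060 = 1.031147
After-tax real rate = 1.031147 − 1 → 311 basis points.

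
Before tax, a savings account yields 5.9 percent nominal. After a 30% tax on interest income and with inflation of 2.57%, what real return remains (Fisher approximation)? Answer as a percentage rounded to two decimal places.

1.56%

After-tax nominal return = 5.9% × (1 − 0.3) = 4.1300%.
r ≈ 4.1300% − 2.57% → 1.56%.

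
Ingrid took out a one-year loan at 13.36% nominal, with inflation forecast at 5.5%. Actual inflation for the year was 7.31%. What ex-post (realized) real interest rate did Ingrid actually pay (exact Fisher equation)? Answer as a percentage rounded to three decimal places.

Ex-post: (1 + 0.1336)/(1 + 0.0731) − 1 = 5.6379%
So the realized real rate is 5.638%.

5.638%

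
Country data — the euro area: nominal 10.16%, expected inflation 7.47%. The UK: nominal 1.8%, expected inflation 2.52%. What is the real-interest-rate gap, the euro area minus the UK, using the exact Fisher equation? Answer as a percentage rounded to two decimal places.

3.21%

The euro area: (1 + 0.1016)/(1 + 0.0747) − 1 = 2.5030%
The UK: (1 + 0.0180)/(1 + 0.0252) − 1 = -0.7023%
Differential = 2.5030% − (-0.7023%) = 3.2053% → 3.21%.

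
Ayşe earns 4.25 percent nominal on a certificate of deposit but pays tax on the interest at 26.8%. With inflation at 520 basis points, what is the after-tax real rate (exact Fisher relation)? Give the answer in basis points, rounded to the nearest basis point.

After-tax nominal return = 4.25% × (1 − 0.268) = 3.1110%.
1 + r = 1.03111 / 1.05200 = 0.980143
After-tax real rate = 0.980143 − 1 → -199 basis points.

-199 basis points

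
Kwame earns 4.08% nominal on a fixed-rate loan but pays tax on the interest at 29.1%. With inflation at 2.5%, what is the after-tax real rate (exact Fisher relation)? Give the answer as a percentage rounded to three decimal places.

After-tax nominal return = 4.08% × (1 − 0.291) = 2.89272%.
1 + r = 1.0289272 / 1.02500 = 1.003831
After-tax real rate = 1.003831 − 1 → 0.383%.

0.383%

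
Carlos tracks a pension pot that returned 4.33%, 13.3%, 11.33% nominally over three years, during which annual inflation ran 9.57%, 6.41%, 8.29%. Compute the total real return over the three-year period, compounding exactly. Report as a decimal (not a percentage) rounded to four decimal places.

Compound the nominal returns: 1.0433 × 1.1330 × 1.1133 = 1.315986.
Compound inflation: 1.0957 × 1.0641 × 1.0829 = 1.262590.
Deflate: 1.315986 / 1.262590 = 1.042291.
Total real return = 1.042291 − 1 → 0.0423.

0.0423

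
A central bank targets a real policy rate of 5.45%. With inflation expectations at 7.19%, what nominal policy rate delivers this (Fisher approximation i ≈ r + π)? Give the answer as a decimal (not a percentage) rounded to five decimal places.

0.12640

i ≈ r + π = 5.45% + 7.19% = 0.12640.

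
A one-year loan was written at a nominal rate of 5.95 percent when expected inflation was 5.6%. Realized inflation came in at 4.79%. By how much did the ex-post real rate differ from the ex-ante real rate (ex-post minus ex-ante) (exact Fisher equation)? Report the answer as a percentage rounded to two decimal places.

Ex-ante: (1 + 0.0595)/(1 + 0.0560) − 1 = 0.3314%
Ex-post: (1 + 0.0595)/(1 + 0.0479) − 1 = 1.1070%
Difference (ex-post − ex-ante) = 0.7755% → 0.78%.

0.78%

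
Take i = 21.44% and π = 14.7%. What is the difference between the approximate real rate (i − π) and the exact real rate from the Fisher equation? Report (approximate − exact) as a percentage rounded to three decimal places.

0.864%

Approximate: r ≈ 21.440% − 14.700% = 6.7400%
Exact: (1 + 0.2144)/(1 + 0.1470) − 1 = 5.8762%
Error = 6.7400% − 5.8762% = 0.8638% → 0.864%.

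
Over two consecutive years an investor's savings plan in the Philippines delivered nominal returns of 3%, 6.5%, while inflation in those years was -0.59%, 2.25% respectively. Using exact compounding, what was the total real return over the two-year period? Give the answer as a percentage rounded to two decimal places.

7.92%

Nominal growth factor = 1.0300 × 1.0650 = 1.096950
Price-level growth factor = 0.9941 × 1.0225 = 1.016467
Real growth factor = 1.096950 / 1.016467 = 1.079179
Total real return = 1.079179 − 1 → 7.92%.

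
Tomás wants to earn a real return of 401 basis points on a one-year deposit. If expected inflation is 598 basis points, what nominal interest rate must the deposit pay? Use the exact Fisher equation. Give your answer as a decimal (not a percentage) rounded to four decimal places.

(1 + i) = (1 + r)(1 + π) = 1.04010 × 1.05980 = 1.10229798
i = 1.10229798 − 1, so the required nominal rate is 0.1023.

0.1023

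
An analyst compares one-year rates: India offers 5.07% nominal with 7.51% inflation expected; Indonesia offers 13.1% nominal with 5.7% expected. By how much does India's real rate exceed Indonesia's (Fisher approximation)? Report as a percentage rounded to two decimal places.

India: 5.07% − 7.51% = -2.440%
Indonesia: 13.1% − 5.7% = 7.400%
Differential = -9.840% → -9.84%.

-9.84%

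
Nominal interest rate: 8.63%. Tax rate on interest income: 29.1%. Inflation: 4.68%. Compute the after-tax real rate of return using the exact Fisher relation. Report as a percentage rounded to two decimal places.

1.37%

After-tax nominal return = 8.63% × (1 − 0.291) = 6.11867%.
1 + r = 1.0611867 / 1.04680 = 1.013744
After-tax real rate = 1.013744 − 1 → 1.37%.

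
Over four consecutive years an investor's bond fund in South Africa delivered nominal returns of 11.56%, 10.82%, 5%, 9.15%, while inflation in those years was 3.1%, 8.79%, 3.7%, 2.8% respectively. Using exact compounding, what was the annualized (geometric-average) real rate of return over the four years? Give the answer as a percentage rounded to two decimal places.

4.34%

Compound the nominal returns: 1.1156 × 1.1082 × 1.0500 × 1.0915 = 1.416901599.
Compound inflation: 1.0310 × 1.0879 × 1.0370 × 1.0280 = 1.195692522.
Deflate: 1.416901599 / 1.195692522 = 1.185004985.
Annualized real rate = 1.185004985^(1/4) − 1 = 4.33501% → 4.34%.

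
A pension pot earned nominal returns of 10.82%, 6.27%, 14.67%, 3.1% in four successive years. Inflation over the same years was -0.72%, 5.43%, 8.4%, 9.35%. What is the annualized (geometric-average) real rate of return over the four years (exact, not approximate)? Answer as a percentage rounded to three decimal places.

Nominal growth factor = 1.1082 × 1.0627 × 1.1467 × 1.0310 = 1.39231437
Price-level growth factor = 0.9928 × 1.0543 × 1.0840 × 1.0935 = 1.24072075
Real growth factor = 1.39231437 / 1.24072075 = 1.12218190
Annualized real rate = 1.12218190^(1/4) − 1 = 2.9238% → 2.924%.

2.924%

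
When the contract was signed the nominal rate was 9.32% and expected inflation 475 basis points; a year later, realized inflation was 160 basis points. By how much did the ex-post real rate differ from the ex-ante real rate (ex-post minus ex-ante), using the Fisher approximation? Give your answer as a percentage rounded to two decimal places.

Ex-ante: 9.32% − 4.75% = 4.570%
Ex-post: 9.32% − 1.6% = 7.720%
Difference (ex-post − ex-ante) = 3.1500% → 3.15%.

3.15%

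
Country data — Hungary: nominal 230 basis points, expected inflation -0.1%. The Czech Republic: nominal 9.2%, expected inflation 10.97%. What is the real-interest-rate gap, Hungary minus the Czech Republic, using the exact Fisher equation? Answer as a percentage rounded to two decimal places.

Hungary: (1 + 0.0230)/(1 − 0.0010) − 1 = 2.4024%
The Czech Republic: (1 + 0.0920)/(1 + 0.1097) − 1 = -1.5950%
Differential = 2.4024% − (-1.5950%) = 3.9974% → 4.00%.

4.00%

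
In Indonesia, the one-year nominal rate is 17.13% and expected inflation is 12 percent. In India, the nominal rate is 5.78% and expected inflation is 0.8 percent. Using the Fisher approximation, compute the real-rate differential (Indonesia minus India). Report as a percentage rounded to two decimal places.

0.15%

Indonesia: 17.13% − 12% = 5.130%
India: 5.78% − 0.8% = 4.980%
Differential = 0.150% → 0.15%.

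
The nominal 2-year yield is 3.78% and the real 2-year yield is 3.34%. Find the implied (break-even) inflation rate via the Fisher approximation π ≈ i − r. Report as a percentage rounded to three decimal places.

π ≈ i − r = 3.78% − 3.34% → 0.440%.

0.440%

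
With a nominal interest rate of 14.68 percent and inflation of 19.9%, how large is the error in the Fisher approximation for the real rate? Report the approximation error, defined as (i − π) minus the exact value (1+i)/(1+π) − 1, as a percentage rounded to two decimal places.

Approximate: r ≈ 14.680% − 19.900% = -5.2200%
Exact: (1 + 0.1468)/(1 + 0.1990) − 1 = -4.3536%
Error = -5.2200% − (-4.3536%) = -0.8664% → -0.87%.

-0.87%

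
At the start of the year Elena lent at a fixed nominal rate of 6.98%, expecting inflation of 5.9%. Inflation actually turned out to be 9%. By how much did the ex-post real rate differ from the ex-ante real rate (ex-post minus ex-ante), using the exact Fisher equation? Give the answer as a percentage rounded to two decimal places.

Ex-ante: (1 + 0.0698)/(1 + 0.0590) − 1 = 1.0198%
Ex-post: (1 + 0.0698)/(1 + 0.0900) − 1 = -1.8532%
Difference (ex-post − ex-ante) = -2.8730% → -2.87%.

-2.87%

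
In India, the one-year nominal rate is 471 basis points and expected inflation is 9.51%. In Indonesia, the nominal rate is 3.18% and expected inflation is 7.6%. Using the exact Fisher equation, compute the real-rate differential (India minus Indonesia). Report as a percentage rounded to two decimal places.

-0.28%

India: (1 + 0.0471)/(1 + 0.0951) − 1 = -4.3832%
Indonesia: (1 + 0.0318)/(1 + 0.0760) − 1 = -4.1078%
Differential = -4.3832% − (-4.1078%) = -0.2754% → -0.28%.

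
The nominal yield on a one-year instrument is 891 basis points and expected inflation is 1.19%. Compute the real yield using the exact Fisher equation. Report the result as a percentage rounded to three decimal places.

7.629%

By the Fisher identity, 1 + r = (1 + i)/(1 + π).
1 + r = 1.08910 / 1.01190 = 1.076292
r = 1.076292 − 1 = 7.6292%, i.e. 7.629%.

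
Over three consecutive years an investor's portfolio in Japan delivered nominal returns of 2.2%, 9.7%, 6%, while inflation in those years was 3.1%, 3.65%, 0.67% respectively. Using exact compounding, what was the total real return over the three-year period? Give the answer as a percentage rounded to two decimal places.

10.47%

Nominal growth factor = 1.0220 × 1.0970 × 1.0600 = 1.188402
Price-level growth factor = 1.0310 × 1.0365 × 1.0067 = 1.075791
Real growth factor = 1.188402 / 1.075791 = 1.104677
Total real return = 1.104677 − 1 → 10.47%.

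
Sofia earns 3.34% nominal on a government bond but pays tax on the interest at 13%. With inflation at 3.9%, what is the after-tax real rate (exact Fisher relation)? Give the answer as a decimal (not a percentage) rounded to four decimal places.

-0.0096

After-tax nominal return = 3.34% × (1 − 0.13) = 2.9058%.
1 + r = 1.029058 / 1.03900 = 0.990431
After-tax real rate = 0.990431 − 1 → -0.0096.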